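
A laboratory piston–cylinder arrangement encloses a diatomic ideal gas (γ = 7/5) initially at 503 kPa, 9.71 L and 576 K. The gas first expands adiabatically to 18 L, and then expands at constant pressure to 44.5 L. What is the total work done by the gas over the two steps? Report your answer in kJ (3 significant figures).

W_total ≈ 8.29 kJ

Step 1 (adiabatic): W = (P₁V₁ − P₂V₂)/(γ−1) = (4884 − 3816)/0.4 = 2671 J.
After step 1: P = 212 kPa, V = 18 L, T = 450 K.
Step 2 (isobaric): W = PΔV = (212 kPa)(44.5 − 18 L) = 5617 J.
W_total = 2671 + 5617 = 8289 J.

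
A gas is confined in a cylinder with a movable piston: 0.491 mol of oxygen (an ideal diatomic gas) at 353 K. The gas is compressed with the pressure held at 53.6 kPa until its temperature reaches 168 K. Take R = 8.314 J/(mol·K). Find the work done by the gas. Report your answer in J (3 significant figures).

W ≈ -755 J

Isobaric: W = P ΔV = nR ΔT.
W = (0.491)(8.314)(168 − 353) = -755.2 J.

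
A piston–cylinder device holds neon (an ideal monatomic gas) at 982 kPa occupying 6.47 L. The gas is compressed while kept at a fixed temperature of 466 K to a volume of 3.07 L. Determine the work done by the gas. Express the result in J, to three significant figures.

Isothermal: W = nRT ln(V₂/V₁) = P₁V₁ ln(V₂/V₁).
P₁V₁ = (982 kPa)(6.47 L) = 6354 J.
W = 6354 × ln(3.07/6.47) = 6354 × -0.7455
W_by_gas = -4737 J.

W ≈ -4740 J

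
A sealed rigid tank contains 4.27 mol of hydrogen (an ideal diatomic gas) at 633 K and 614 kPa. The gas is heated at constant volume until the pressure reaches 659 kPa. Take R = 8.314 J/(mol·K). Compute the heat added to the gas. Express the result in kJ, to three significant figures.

Q ≈ 4.12 kJ

Constant volume ⇒ W = 0, so Q = ΔU = nCᵥΔT with Cᵥ = 5R/2 = 20.79 J/(mol·K).
At constant V, T₂/T₁ = P₂/P₁ ⇒ ΔT = T₁(P₂/P₁ − 1) = 633·(659/614 − 1) = 46.39 K.
ΔU = (4.27)(20.79)(46.39) = 4117 J.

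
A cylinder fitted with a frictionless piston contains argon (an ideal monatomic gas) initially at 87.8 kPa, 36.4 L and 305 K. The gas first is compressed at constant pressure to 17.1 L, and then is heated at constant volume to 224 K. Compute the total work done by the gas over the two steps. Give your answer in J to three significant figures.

W_total ≈ -1690 J

Step 1 (isobaric): W = PΔV = (87.8 kPa)(17.1 − 36.4 L) = -1695 J.
Step 2 (isochoric): W = 0 (constant volume).
W_total = -1695 + 0 = -1695 J.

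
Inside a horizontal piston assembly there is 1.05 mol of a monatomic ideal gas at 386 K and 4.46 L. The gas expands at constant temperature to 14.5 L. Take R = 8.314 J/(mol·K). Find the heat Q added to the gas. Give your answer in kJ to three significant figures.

Isothermal ⇒ ΔU = 0, so Q = W = nRT ln(V₂/V₁).
Q = (1.05)(8.314)(386) ln(14.5/4.46) = 3370 × 1.179 = 3973 J.

Q ≈ 3.97 kJ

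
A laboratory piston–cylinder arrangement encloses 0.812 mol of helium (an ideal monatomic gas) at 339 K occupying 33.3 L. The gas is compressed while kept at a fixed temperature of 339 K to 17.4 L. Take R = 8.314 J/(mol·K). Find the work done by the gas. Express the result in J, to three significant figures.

Isothermal: W = nRT ln(V₂/V₁).
W = (0.812)(8.314)(339) × ln(17.4/33.3)
  = 2289 × -0.6491
W_by_gas = -1485 J.

W ≈ -1490 J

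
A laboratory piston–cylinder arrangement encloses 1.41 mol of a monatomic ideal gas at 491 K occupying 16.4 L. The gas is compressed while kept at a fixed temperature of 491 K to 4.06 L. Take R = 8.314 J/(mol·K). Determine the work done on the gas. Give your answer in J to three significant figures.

Isothermal: W = nRT ln(V₂/V₁).
W = (1.41)(8.314)(491) × ln(4.06/16.4)
  = 5756 × -1.396
W_by_gas = -8036 J; work on gas = −W_by = 8036 J.

W ≈ 8040 J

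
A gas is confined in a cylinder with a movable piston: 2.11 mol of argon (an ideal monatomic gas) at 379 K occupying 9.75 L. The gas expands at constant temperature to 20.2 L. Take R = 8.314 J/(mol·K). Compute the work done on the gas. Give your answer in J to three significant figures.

W ≈ -4840 J

Isothermal: W = nRT ln(V₂/V₁).
W = (2.11)(8.314)(379) × ln(20.2/9.75)
  = 6649 × 0.7284
W_by_gas = 4843 J; work on gas = −W_by = -4843 J.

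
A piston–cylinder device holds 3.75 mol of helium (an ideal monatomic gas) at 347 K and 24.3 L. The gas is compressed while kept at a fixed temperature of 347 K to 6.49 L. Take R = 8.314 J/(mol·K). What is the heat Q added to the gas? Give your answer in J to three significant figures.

Isothermal ⇒ ΔU = 0, so Q = W = nRT ln(V₂/V₁).
Q = (3.75)(8.314)(347) ln(6.49/24.3) = 10819 × -1.32 = -14283 J.

Q ≈ -14300 J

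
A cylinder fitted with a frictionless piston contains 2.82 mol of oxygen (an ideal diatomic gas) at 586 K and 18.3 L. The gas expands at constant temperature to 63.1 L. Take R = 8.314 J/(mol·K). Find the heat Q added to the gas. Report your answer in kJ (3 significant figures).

Q ≈ 17.0 kJ

Isothermal ⇒ ΔU = 0, so Q = W = nRT ln(V₂/V₁).
Q = (2.82)(8.314)(586) ln(63.1/18.3) = 13739 × 1.238 = 17006 J.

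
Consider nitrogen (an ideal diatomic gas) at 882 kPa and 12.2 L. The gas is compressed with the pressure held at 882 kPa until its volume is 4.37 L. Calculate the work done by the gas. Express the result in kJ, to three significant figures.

Isobaric: W = P ΔV.
W = (882 kPa)(4.37 − 12.2 L) = (882)(-7.83) = -6906 J.

W ≈ -6.91 kJ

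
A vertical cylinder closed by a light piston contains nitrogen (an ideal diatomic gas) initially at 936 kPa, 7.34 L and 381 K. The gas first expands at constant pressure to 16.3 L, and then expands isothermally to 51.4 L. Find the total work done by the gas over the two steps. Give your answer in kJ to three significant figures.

Step 1 (isobaric): W = PΔV = (936 kPa)(16.3 − 7.34 L) = 8387 J.
After step 1: P = 936 kPa, V = 16.3 L, T = 846.1 K.
Step 2 (isothermal): W = P₁V₁ ln(V₂/V₁) = (15257) ln(51.4/16.3) = 17522 J.
W_total = 8387 + 17522 = 25909 J.

W_total ≈ 25.9 kJ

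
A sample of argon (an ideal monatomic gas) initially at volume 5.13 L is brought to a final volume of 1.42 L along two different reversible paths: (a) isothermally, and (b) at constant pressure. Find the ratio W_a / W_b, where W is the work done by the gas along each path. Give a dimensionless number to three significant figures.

W_a / W_b ≈ 1.78

Path (a) isothermal: W = P₁V₁ ln(V₂/V₁) → W_a/(P₁V₁) = -1.284.
Path (b) isobaric: W = P₁(V₂ − V₁) → W_b/(P₁V₁) = -0.7232.
W_a / W_b = -1.284 / -0.7232 = 1.776.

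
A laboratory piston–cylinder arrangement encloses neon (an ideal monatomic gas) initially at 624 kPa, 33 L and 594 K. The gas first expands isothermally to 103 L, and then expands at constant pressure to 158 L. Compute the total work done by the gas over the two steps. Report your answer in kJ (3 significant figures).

W_total ≈ 34.4 kJ

Step 1 (isothermal): W = P₁V₁ ln(V₂/V₁) = (20592) ln(103/33) = 23438 J.
After step 1: P = 199.9 kPa, V = 103 L, T = 594 K.
Step 2 (isobaric): W = PΔV = (199.9 kPa)(158 − 103 L) = 10996 J.
W_total = 23438 + 10996 = 34434 J.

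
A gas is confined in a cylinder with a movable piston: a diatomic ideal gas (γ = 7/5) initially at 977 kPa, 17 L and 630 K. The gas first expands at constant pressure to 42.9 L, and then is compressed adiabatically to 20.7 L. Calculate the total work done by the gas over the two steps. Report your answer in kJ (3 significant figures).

W_total ≈ -10.2 kJ

Step 1 (isobaric): W = PΔV = (977 kPa)(42.9 − 17 L) = 25304 J.
After step 1: P = 977 kPa, V = 42.9 L, T = 1590 K.
Step 2 (adiabatic): W = (P₁V₁ − P₂V₂)/(γ−1) = (41913 − 56098)/0.4 = -35462 J.
W_total = 25304 − 35462 = -10157 J.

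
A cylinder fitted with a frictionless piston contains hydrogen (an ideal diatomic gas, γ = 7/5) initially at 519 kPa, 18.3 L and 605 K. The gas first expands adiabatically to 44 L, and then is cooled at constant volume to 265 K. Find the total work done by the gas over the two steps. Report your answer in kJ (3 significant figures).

Step 1 (adiabatic): W = (P₁V₁ − P₂V₂)/(γ−1) = (9498 − 6687)/0.4 = 7027 J.
Step 2 (isochoric): W = 0 (constant volume).
W_total = 7027 + 0 = 7027 J.

W_total ≈ 7.03 kJ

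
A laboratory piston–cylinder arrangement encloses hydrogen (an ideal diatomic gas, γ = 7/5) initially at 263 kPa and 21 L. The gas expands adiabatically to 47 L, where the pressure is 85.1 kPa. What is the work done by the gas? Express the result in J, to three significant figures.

Adiabatic: W = (P₁V₁ − P₂V₂)/(γ − 1) with γ = 7/5.
P₁V₁ = 5523 J, P₂V₂ = 4000 J.
W = (5523 − 4000) / 0.4 = 3808 J.

W ≈ 3810 J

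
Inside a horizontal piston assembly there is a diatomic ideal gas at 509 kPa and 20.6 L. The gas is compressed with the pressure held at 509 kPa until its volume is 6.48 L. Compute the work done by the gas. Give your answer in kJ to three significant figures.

Isobaric: W = P ΔV.
W = (509 kPa)(6.48 − 20.6 L) = (509)(-14.12) = -7187 J.

W ≈ -7.19 kJ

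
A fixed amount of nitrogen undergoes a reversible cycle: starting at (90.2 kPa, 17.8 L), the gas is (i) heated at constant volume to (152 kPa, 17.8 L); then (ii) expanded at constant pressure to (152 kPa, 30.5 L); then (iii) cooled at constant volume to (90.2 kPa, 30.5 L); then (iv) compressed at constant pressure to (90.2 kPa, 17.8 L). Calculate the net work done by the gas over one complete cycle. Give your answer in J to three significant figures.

Constant-volume legs do no work.
W(ii) = (152)(30.5 − 17.8) = 1930 J; W(iv) = (90.2)(17.8 − 30.5) = -1146 J.
W_net = 1930 − 1146 = 784.9 J (the clockwise enclosed area).

W_net ≈ 785 J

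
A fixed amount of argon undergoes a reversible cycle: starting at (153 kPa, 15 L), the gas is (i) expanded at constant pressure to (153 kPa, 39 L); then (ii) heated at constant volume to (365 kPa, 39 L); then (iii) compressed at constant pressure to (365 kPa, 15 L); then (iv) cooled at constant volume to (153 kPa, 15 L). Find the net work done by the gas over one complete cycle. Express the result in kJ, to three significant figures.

W_net ≈ -5.09 kJ

Constant-volume legs do no work.
W(i) = (153)(39 − 15) = 3672 J; W(iii) = (365)(15 − 39) = -8760 J.
W_net = 3672 − 8760 = -5088 J (the counter-clockwise enclosed area).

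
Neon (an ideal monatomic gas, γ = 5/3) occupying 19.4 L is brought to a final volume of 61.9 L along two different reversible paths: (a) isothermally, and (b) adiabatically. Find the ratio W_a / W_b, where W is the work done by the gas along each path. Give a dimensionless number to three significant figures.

Path (a) isothermal: W = P₁V₁ ln(V₂/V₁) → W_a/(P₁V₁) = 1.16.
Path (b) adiabatic: W = P₁V₁(1 − (V₁/V₂)^(γ−1))/(γ−1) → W_b/(P₁V₁) = 0.8079.
W_a / W_b = 1.16 / 0.8079 = 1.436.

W_a / W_b ≈ 1.44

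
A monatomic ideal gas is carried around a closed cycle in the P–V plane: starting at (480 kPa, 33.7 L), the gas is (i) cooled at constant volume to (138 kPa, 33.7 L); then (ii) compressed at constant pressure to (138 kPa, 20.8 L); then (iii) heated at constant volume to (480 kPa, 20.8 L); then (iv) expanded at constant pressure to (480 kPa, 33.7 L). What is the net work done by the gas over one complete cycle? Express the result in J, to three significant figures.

Constant-volume legs do no work.
W(ii) = (138)(20.8 − 33.7) = -1780 J; W(iv) = (480)(33.7 − 20.8) = 6192 J.
W_net = -1780 + 6192 = 4412 J (the clockwise enclosed area).

W_net ≈ 4410 J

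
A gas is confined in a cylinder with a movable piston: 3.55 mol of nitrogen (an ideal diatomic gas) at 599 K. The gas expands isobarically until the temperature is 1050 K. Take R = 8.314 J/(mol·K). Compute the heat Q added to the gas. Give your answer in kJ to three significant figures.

Q ≈ 46.6 kJ

Isobaric: W = nRΔT = (3.55)(8.314)(451) = 13311 J.
ΔU = nCᵥΔT with Cᵥ = 5R/2: ΔU = (3.55)(20.79)(451) = 33278 J.
Q = ΔU + W = 33278 + 13311 = 46589 J.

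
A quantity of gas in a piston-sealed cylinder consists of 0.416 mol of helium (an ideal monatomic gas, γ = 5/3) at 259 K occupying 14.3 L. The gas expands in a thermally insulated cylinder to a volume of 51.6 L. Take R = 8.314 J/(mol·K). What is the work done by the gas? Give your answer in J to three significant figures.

Adiabatic: TV^(γ−1) = const with γ = 5/3.
T₂ = T₁ (V₁/V₂)^(γ−1) = 259 × (14.3/51.6)^0.667 = 259 × 0.4251 = 110.1 K.
W_by = nCᵥ(T₁ − T₂) = (0.416)(12.47)(259 − 110.1) = 772.5 J.

W ≈ 773 J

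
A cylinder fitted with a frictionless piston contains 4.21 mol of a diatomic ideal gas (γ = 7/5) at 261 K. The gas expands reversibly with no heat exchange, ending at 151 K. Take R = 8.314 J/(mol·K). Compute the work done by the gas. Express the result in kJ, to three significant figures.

Adiabatic ⇒ Q = 0, so W_by = −ΔU = nCᵥ(T₁ − T₂).
Cᵥ = 5R/2 = 20.79 J/(mol·K).
W = (4.21)(20.79)(261 − 151) = 9626 J.

W ≈ 9.63 kJ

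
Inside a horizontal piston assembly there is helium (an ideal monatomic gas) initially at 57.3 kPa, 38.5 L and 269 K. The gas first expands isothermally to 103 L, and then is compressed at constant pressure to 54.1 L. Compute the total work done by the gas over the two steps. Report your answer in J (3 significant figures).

W_total ≈ 1120 J

Step 1 (isothermal): W = P₁V₁ ln(V₂/V₁) = (2206) ln(103/38.5) = 2171 J.
After step 1: P = 21.42 kPa, V = 103 L, T = 269 K.
Step 2 (isobaric): W = PΔV = (21.42 kPa)(54.1 − 103 L) = -1047 J.
W_total = 2171 − 1047 = 1124 J.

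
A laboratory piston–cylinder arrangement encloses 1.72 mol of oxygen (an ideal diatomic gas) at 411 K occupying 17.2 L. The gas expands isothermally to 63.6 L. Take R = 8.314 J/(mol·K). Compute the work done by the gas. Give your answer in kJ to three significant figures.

Isothermal: W = nRT ln(V₂/V₁).
W = (1.72)(8.314)(411) × ln(63.6/17.2)
  = 5877 × 1.308
W_by_gas = 7686 J.

W ≈ 7.69 kJ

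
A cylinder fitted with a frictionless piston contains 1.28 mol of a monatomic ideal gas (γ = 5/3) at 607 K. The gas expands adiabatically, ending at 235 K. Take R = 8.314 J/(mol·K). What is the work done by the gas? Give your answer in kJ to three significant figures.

Adiabatic ⇒ Q = 0, so W_by = −ΔU = nCᵥ(T₁ − T₂).
Cᵥ = 3R/2 = 12.47 J/(mol·K).
W = (1.28)(12.47)(607 − 235) = 5938 J.

W ≈ 5.94 kJ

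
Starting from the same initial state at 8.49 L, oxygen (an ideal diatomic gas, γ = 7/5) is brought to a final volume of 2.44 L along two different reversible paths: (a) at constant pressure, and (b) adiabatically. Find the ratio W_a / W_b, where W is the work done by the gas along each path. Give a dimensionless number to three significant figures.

W_a / W_b ≈ 0.441

Path (a) isobaric: W = P₁(V₂ − V₁) → W_a/(P₁V₁) = -0.7126.
Path (b) adiabatic: W = P₁V₁(1 − (V₁/V₂)^(γ−1))/(γ−1) → W_b/(P₁V₁) = -1.617.
W_a / W_b = -0.7126 / -1.617 = 0.4408.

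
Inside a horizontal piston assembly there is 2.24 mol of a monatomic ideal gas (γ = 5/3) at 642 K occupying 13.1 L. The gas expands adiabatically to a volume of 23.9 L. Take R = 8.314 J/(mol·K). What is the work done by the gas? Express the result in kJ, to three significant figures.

W ≈ 5.92 kJ

Adiabatic: TV^(γ−1) = const with γ = 5/3.
T₂ = T₁ (V₁/V₂)^(γ−1) = 642 × (13.1/23.9)^0.667 = 642 × 0.6698 = 430 K.
W_by = nCᵥ(T₁ − T₂) = (2.24)(12.47)(642 − 430) = 5923 J.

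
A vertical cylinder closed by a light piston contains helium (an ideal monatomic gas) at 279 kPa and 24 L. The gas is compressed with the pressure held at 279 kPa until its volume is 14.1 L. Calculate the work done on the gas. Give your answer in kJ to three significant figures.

Isobaric: W = P ΔV.
W = (279 kPa)(14.1 − 24 L) = (279)(-9.9) = -2762 J.
Work on gas = −W_by = 2762 J.

W ≈ 2.76 kJ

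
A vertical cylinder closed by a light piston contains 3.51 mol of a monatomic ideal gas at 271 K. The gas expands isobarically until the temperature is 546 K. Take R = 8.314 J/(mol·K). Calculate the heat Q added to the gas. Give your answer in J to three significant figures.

Isobaric: W = nRΔT = (3.51)(8.314)(275) = 8025 J.
ΔU = nCᵥΔT with Cᵥ = 3R/2: ΔU = (3.51)(12.47)(275) = 12038 J.
Q = ΔU + W = 12038 + 8025 = 20063 J.

Q ≈ 20100 J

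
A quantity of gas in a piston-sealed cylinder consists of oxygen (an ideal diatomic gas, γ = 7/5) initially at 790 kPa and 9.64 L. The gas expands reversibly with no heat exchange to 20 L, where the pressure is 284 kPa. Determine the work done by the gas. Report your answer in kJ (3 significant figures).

W ≈ 4.84 kJ

Adiabatic: W = (P₁V₁ − P₂V₂)/(γ − 1) with γ = 7/5.
P₁V₁ = 7616 J, P₂V₂ = 5680 J.
W = (7616 − 5680) / 0.4 = 4839 J.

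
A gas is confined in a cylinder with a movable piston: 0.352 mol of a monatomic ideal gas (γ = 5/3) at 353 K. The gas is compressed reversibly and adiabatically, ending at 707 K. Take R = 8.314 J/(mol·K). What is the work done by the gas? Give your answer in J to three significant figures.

Adiabatic ⇒ Q = 0, so W_by = −ΔU = nCᵥ(T₁ − T₂).
Cᵥ = 3R/2 = 12.47 J/(mol·K).
W = (0.352)(12.47)(353 − 707) = -1554 J.

W ≈ -1550 J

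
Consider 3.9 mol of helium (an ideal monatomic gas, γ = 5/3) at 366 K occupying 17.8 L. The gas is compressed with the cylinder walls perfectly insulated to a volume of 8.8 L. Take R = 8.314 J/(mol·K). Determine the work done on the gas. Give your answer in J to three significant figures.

W ≈ 10700 J

Adiabatic: TV^(γ−1) = const with γ = 5/3.
T₂ = T₁ (V₁/V₂)^(γ−1) = 366 × (17.8/8.8)^0.667 = 366 × 1.599 = 585.4 K.
W_by = nCᵥ(T₁ − T₂) = (3.9)(12.47)(366 − 585.4) = -10670 J.
Work on gas = −W_by = 10670 J.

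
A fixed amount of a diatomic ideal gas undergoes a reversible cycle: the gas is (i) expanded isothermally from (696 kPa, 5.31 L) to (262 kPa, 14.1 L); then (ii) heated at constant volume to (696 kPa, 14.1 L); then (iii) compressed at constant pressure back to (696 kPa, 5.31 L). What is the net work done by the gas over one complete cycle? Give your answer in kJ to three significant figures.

Leg (i): W = PᵢVᵢ ln(V_f/Vᵢ) = (3696) ln(14.1/5.31) = 3609 J.
Leg (ii): W = 0.
Leg (iii): W = PΔV = (696)(5.31 − 14.1) = -6118 J.
W_net = 3609 − 6118 = -2509 J.

W_net ≈ -2.51 kJ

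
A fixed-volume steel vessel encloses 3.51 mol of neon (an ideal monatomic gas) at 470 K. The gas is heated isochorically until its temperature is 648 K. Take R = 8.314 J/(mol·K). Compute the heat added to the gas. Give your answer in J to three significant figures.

Constant volume ⇒ W = 0, so Q = ΔU = nCᵥΔT with Cᵥ = 3R/2 = 12.47 J/(mol·K).
ΔU = (3.51)(12.47)(648 − 470) = 7792 J.

Q ≈ 7790 J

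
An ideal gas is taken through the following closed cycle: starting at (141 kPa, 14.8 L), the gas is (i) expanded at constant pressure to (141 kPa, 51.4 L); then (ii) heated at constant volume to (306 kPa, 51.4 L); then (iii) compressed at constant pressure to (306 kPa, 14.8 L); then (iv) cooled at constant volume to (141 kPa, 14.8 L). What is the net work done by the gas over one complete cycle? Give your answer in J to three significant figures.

W_net ≈ -6040 J

Constant-volume legs do no work.
W(i) = (141)(51.4 − 14.8) = 5161 J; W(iii) = (306)(14.8 − 51.4) = -11200 J.
W_net = 5161 − 11200 = -6039 J (the counter-clockwise enclosed area).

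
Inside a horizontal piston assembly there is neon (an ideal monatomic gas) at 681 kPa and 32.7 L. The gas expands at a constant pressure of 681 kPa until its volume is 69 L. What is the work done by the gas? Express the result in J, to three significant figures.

W ≈ 24700 J

Isobaric: W = P ΔV.
W = (681 kPa)(69 − 32.7 L) = (681)(36.3) = 24720 J.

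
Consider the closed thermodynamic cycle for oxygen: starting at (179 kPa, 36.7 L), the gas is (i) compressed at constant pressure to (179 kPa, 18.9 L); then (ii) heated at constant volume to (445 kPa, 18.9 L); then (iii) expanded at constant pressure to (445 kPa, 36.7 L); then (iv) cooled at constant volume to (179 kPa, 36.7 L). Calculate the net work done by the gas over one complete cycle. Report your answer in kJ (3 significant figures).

Constant-volume legs do no work.
W(i) = (179)(18.9 − 36.7) = -3186 J; W(iii) = (445)(36.7 − 18.9) = 7921 J.
W_net = -3186 + 7921 = 4735 J (the clockwise enclosed area).

W_net ≈ 4.73 kJ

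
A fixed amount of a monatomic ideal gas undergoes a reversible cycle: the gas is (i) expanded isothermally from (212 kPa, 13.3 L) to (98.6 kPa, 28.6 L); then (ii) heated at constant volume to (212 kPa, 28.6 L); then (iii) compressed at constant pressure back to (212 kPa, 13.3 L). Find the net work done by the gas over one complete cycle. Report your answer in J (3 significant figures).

W_net ≈ -1080 J

Leg (i): W = PᵢVᵢ ln(V_f/Vᵢ) = (2820) ln(28.6/13.3) = 2159 J.
Leg (ii): W = 0.
Leg (iii): W = PΔV = (212)(13.3 − 28.6) = -3244 J.
W_net = 2159 − 3244 = -1085 J.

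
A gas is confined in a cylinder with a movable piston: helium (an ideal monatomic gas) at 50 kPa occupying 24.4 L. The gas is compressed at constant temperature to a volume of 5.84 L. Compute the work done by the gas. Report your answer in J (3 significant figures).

W ≈ -1740 J

Isothermal: W = nRT ln(V₂/V₁) = P₁V₁ ln(V₂/V₁).
P₁V₁ = (50 kPa)(24.4 L) = 1220 J.
W = 1220 × ln(5.84/24.4) = 1220 × -1.43
W_by_gas = -1744 J.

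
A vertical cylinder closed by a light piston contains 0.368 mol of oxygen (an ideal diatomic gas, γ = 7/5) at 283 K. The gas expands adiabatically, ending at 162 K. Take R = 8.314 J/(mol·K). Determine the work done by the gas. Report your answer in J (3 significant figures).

Adiabatic ⇒ Q = 0, so W_by = −ΔU = nCᵥ(T₁ − T₂).
Cᵥ = 5R/2 = 20.79 J/(mol·K).
W = (0.368)(20.79)(283 − 162) = 925.5 J.

W ≈ 926 J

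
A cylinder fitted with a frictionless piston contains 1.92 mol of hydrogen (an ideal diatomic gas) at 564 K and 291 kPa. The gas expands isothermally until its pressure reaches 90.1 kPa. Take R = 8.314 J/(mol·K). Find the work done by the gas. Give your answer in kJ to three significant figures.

W ≈ 10.6 kJ

Isothermal process: W = nRT ln(V₂/V₁) = nRT ln(P₁/P₂).
W = (1.92)(8.314)(564) × ln(291/90.1)
  = 9003 × ln(3.23) = 9003 × 1.172
W_by_gas = 10555 J.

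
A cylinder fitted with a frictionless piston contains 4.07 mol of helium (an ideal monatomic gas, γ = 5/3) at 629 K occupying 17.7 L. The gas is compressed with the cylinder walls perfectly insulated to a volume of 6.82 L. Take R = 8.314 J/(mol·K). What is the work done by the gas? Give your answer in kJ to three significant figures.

W ≈ -28.4 kJ

Adiabatic: TV^(γ−1) = const with γ = 5/3.
T₂ = T₁ (V₁/V₂)^(γ−1) = 629 × (17.7/6.82)^0.667 = 629 × 1.889 = 1188 K.
W_by = nCᵥ(T₁ − T₂) = (4.07)(12.47)(629 − 1188) = -28368 J.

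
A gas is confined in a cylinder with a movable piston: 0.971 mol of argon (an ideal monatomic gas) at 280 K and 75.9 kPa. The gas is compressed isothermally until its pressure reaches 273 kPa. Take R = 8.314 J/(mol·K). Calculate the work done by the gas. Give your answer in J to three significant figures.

Isothermal process: W = nRT ln(V₂/V₁) = nRT ln(P₁/P₂).
W = (0.971)(8.314)(280) × ln(75.9/273)
  = 2260 × ln(0.278) = 2260 × -1.28
W_by_gas = -2893 J.

W ≈ -2890 J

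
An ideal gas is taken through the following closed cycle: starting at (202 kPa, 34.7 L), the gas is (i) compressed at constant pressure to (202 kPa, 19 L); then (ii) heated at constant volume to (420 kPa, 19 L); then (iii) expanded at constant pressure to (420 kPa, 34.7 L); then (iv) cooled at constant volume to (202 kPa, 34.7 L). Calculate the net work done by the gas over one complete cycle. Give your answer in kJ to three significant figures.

W_net ≈ 3.42 kJ

Constant-volume legs do no work.
W(i) = (202)(19 − 34.7) = -3171 J; W(iii) = (420)(34.7 − 19) = 6594 J.
W_net = -3171 + 6594 = 3423 J (the clockwise enclosed area).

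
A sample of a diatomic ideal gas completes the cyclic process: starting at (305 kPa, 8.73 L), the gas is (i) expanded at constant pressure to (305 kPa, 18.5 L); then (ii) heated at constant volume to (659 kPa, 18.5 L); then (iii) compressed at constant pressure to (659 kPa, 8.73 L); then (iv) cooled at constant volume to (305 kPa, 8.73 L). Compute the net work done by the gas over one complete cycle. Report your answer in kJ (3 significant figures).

Constant-volume legs do no work.
W(i) = (305)(18.5 − 8.73) = 2980 J; W(iii) = (659)(8.73 − 18.5) = -6438 J.
W_net = 2980 − 6438 = -3459 J (the counter-clockwise enclosed area).

W_net ≈ -3.46 kJ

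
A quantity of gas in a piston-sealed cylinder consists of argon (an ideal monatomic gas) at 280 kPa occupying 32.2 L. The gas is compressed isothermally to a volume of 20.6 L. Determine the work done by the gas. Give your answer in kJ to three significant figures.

W ≈ -4.03 kJ

Isothermal: W = nRT ln(V₂/V₁) = P₁V₁ ln(V₂/V₁).
P₁V₁ = (280 kPa)(32.2 L) = 9016 J.
W = 9016 × ln(20.6/32.2) = 9016 × -0.4467
W_by_gas = -4027 J.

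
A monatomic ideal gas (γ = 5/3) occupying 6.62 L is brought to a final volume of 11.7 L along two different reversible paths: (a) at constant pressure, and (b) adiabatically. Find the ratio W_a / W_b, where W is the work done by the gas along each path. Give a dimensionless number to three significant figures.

W_a / W_b ≈ 1.62

Path (a) isobaric: W = P₁(V₂ − V₁) → W_a/(P₁V₁) = 0.7674.
Path (b) adiabatic: W = P₁V₁(1 − (V₁/V₂)^(γ−1))/(γ−1) → W_b/(P₁V₁) = 0.4739.
W_a / W_b = 0.7674 / 0.4739 = 1.619.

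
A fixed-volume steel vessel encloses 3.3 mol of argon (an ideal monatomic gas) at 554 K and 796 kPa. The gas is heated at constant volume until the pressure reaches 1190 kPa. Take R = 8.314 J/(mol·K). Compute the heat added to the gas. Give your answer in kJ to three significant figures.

Constant volume ⇒ W = 0, so Q = ΔU = nCᵥΔT with Cᵥ = 3R/2 = 12.47 J/(mol·K).
At constant V, T₂/T₁ = P₂/P₁ ⇒ ΔT = T₁(P₂/P₁ − 1) = 554·(1190/796 − 1) = 274.2 K.
ΔU = (3.3)(12.47)(274.2) = 11285 J.

Q ≈ 11.3 kJ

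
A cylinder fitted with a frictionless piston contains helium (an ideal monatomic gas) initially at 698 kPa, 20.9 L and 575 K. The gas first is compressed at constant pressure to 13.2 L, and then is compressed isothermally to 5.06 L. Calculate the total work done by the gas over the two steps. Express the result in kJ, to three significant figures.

W_total ≈ -14.2 kJ

Step 1 (isobaric): W = PΔV = (698 kPa)(13.2 − 20.9 L) = -5375 J.
After step 1: P = 698 kPa, V = 13.2 L, T = 363.2 K.
Step 2 (isothermal): W = P₁V₁ ln(V₂/V₁) = (9214) ln(5.06/13.2) = -8834 J.
W_total = -5375 − 8834 = -14209 J.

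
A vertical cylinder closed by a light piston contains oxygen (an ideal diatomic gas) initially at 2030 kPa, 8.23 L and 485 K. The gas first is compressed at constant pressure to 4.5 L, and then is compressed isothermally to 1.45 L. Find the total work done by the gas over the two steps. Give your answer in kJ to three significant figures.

Step 1 (isobaric): W = PΔV = (2030 kPa)(4.5 − 8.23 L) = -7572 J.
After step 1: P = 2030 kPa, V = 4.5 L, T = 265.2 K.
Step 2 (isothermal): W = P₁V₁ ln(V₂/V₁) = (9135) ln(1.45/4.5) = -10346 J.
W_total = -7572 − 10346 = -17917 J.

W_total ≈ -17.9 kJ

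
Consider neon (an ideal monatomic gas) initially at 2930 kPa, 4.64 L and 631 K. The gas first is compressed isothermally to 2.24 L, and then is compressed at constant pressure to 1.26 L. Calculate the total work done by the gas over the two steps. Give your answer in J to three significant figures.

Step 1 (isothermal): W = P₁V₁ ln(V₂/V₁) = (13595) ln(2.24/4.64) = -9901 J.
After step 1: P = 6069 kPa, V = 2.24 L, T = 631 K.
Step 2 (isobaric): W = PΔV = (6069 kPa)(1.26 − 2.24 L) = -5948 J.
W_total = -9901 − 5948 = -15848 J.

W_total ≈ -15800 J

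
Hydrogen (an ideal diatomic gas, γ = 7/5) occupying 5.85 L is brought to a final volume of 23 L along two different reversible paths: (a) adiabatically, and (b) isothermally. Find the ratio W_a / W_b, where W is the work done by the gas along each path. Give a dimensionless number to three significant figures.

W_a / W_b ≈ 0.770

Path (a) adiabatic: W = P₁V₁(1 − (V₁/V₂)^(γ−1))/(γ−1) → W_a/(P₁V₁) = 1.054.
Path (b) isothermal: W = P₁V₁ ln(V₂/V₁) → W_b/(P₁V₁) = 1.369.
W_a / W_b = 1.054 / 1.369 = 0.77.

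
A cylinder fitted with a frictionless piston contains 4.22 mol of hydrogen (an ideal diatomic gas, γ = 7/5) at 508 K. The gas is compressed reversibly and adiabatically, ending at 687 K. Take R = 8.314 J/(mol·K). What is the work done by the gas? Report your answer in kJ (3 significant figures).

Adiabatic ⇒ Q = 0, so W_by = −ΔU = nCᵥ(T₁ − T₂).
Cᵥ = 5R/2 = 20.79 J/(mol·K).
W = (4.22)(20.79)(508 − 687) = -15701 J.

W ≈ -15.7 kJ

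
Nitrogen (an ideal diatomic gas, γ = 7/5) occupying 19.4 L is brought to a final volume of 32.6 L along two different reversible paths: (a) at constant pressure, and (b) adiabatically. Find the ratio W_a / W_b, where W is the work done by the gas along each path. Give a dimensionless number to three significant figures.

W_a / W_b ≈ 1.45

Path (a) isobaric: W = P₁(V₂ − V₁) → W_a/(P₁V₁) = 0.6804.
Path (b) adiabatic: W = P₁V₁(1 − (V₁/V₂)^(γ−1))/(γ−1) → W_b/(P₁V₁) = 0.4687.
W_a / W_b = 0.6804 / 0.4687 = 1.452.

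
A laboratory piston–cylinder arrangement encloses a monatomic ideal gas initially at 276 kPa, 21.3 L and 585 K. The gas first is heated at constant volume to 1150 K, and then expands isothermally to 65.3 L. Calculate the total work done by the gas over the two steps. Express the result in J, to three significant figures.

Step 1 (isochoric): W = 0 (constant volume).
After step 1: P = 542.6 kPa (V unchanged).
Step 2 (isothermal): W = P₁V₁ ln(V₂/V₁) = (11557) ln(65.3/21.3) = 12947 J.
W_total = 0 + 12947 = 12947 J.

W_total ≈ 12900 J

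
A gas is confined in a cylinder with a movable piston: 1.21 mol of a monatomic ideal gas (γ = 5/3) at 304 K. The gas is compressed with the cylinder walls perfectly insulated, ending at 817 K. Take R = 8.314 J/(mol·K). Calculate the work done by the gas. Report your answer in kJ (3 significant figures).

W ≈ -7.74 kJ

Adiabatic ⇒ Q = 0, so W_by = −ΔU = nCᵥ(T₁ − T₂).
Cᵥ = 3R/2 = 12.47 J/(mol·K).
W = (1.21)(12.47)(304 − 817) = -7741 J.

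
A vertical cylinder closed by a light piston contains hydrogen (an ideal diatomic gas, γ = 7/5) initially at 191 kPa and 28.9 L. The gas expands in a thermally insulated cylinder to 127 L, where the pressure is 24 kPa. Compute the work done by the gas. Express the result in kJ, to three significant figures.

Adiabatic: W = (P₁V₁ − P₂V₂)/(γ − 1) with γ = 7/5.
P₁V₁ = 5520 J, P₂V₂ = 3048 J.
W = (5520 − 3048) / 0.4 = 6180 J.

W ≈ 6.18 kJ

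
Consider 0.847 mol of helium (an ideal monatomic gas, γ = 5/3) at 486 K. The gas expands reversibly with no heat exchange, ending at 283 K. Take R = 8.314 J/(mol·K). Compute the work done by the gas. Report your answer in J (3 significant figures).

W ≈ 2140 J

Adiabatic ⇒ Q = 0, so W_by = −ΔU = nCᵥ(T₁ − T₂).
Cᵥ = 3R/2 = 12.47 J/(mol·K).
W = (0.847)(12.47)(486 − 283) = 2144 J.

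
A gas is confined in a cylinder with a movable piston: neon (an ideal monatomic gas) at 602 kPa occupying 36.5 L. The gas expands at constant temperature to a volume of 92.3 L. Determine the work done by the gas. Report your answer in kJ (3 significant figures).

Isothermal: W = nRT ln(V₂/V₁) = P₁V₁ ln(V₂/V₁).
P₁V₁ = (602 kPa)(36.5 L) = 21973 J.
W = 21973 × ln(92.3/36.5) = 21973 × 0.9277
W_by_gas = 20385 J.

W ≈ 20.4 kJ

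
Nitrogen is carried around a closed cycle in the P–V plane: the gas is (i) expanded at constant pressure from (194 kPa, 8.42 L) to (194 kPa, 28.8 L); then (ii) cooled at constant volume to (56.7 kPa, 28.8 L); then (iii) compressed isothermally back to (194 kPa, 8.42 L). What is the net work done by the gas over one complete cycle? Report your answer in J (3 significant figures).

Leg (i): W = PΔV = (194)(28.8 − 8.42) = 3954 J.
Leg (ii): W = 0.
Leg (iii): W = PᵢVᵢ ln(V_f/Vᵢ) = (1633) ln(8.42/28.8) = -2008 J.
W_net = 3954 − 2008 = 1946 J.

W_net ≈ 1950 J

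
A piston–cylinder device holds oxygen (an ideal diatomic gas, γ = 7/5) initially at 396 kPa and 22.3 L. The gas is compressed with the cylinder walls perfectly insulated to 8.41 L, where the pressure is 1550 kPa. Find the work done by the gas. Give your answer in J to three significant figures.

Adiabatic: W = (P₁V₁ − P₂V₂)/(γ − 1) with γ = 7/5.
P₁V₁ = 8831 J, P₂V₂ = 13036 J.
W = (8831 − 13036) / 0.4 = -10512 J.

W ≈ -10500 J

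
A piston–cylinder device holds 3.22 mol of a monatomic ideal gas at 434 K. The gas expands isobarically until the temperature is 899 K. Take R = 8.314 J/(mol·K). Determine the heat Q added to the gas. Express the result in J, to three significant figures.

Q ≈ 31100 J

Isobaric: W = nRΔT = (3.22)(8.314)(465) = 12449 J.
ΔU = nCᵥΔT with Cᵥ = 3R/2: ΔU = (3.22)(12.47)(465) = 18673 J.
Q = ΔU + W = 18673 + 12449 = 31121 J.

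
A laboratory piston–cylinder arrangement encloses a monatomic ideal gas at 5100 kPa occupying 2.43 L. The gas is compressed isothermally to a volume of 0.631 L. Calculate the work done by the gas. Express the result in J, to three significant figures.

Isothermal: W = nRT ln(V₂/V₁) = P₁V₁ ln(V₂/V₁).
P₁V₁ = (5100 kPa)(2.43 L) = 12393 J.
W = 12393 × ln(0.631/2.43) = 12393 × -1.348
W_by_gas = -16710 J.

W ≈ -16700 J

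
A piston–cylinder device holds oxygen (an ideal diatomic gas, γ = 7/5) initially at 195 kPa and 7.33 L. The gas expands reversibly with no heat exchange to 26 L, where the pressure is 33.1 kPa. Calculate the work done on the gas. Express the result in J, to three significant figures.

Adiabatic: W = (P₁V₁ − P₂V₂)/(γ − 1) with γ = 7/5.
P₁V₁ = 1429 J, P₂V₂ = 860.6 J.
W = (1429 − 860.6) / 0.4 = 1422 J.
Work on gas = −W_by = -1422 J.

W ≈ -1420 J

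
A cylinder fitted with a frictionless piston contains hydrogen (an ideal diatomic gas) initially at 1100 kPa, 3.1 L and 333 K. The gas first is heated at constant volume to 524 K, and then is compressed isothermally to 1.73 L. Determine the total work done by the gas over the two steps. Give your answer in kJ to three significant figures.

Step 1 (isochoric): W = 0 (constant volume).
After step 1: P = 1731 kPa (V unchanged).
Step 2 (isothermal): W = P₁V₁ ln(V₂/V₁) = (5366) ln(1.73/3.1) = -3130 J.
W_total = 0 − 3130 = -3130 J.

W_total ≈ -3.13 kJ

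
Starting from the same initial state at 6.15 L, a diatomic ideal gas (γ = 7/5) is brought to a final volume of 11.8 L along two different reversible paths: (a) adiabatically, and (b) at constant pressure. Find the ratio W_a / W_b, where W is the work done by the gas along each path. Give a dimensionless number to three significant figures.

W_a / W_b ≈ 0.624

Path (a) adiabatic: W = P₁V₁(1 − (V₁/V₂)^(γ−1))/(γ−1) → W_a/(P₁V₁) = 0.5736.
Path (b) isobaric: W = P₁(V₂ − V₁) → W_b/(P₁V₁) = 0.9187.
W_a / W_b = 0.5736 / 0.9187 = 0.6244.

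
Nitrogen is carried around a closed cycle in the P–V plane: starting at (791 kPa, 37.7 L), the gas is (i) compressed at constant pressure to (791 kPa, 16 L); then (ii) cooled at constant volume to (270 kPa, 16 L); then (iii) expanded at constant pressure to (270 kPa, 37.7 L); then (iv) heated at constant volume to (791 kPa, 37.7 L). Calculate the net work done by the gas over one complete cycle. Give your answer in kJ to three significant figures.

W_net ≈ -11.3 kJ

Constant-volume legs do no work.
W(i) = (791)(16 − 37.7) = -17165 J; W(iii) = (270)(37.7 − 16) = 5859 J.
W_net = -17165 + 5859 = -11306 J (the counter-clockwise enclosed area).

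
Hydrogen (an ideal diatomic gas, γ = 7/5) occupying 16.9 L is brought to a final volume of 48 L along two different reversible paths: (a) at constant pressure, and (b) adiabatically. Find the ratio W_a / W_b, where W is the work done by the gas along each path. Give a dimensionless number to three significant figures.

W_a / W_b ≈ 2.16

Path (a) isobaric: W = P₁(V₂ − V₁) → W_a/(P₁V₁) = 1.84.
Path (b) adiabatic: W = P₁V₁(1 − (V₁/V₂)^(γ−1))/(γ−1) → W_b/(P₁V₁) = 0.8534.
W_a / W_b = 1.84 / 0.8534 = 2.156.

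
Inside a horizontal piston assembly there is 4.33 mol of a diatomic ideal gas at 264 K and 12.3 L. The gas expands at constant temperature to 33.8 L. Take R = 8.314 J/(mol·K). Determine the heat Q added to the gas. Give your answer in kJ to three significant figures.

Q ≈ 9.61 kJ

Isothermal ⇒ ΔU = 0, so Q = W = nRT ln(V₂/V₁).
Q = (4.33)(8.314)(264) ln(33.8/12.3) = 9504 × 1.011 = 9607 J.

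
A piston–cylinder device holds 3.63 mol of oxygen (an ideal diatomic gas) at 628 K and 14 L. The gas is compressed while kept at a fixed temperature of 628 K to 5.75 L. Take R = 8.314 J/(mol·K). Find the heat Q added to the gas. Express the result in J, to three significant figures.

Isothermal ⇒ ΔU = 0, so Q = W = nRT ln(V₂/V₁).
Q = (3.63)(8.314)(628) ln(5.75/14) = 18953 × -0.8899 = -16865 J.

Q ≈ -16900 J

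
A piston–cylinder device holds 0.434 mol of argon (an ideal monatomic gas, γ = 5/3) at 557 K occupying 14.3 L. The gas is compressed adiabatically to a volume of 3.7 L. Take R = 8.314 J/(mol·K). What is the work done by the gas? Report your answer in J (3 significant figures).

W ≈ -4410 J

Adiabatic: TV^(γ−1) = const with γ = 5/3.
T₂ = T₁ (V₁/V₂)^(γ−1) = 557 × (14.3/3.7)^0.667 = 557 × 2.463 = 1372 K.
W_by = nCᵥ(T₁ − T₂) = (0.434)(12.47)(557 − 1372) = -4410 J.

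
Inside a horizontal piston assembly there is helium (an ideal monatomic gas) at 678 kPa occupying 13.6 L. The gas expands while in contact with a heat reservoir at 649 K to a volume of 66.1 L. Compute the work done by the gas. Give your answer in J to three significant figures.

W ≈ 14600 J

Isothermal: W = nRT ln(V₂/V₁) = P₁V₁ ln(V₂/V₁).
P₁V₁ = (678 kPa)(13.6 L) = 9221 J.
W = 9221 × ln(66.1/13.6) = 9221 × 1.581
W_by_gas = 14579 J.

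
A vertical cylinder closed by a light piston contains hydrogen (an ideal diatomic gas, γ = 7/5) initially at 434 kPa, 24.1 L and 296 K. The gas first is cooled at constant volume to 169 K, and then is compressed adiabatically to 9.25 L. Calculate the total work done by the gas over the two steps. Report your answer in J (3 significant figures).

W_total ≈ -6970 J

Step 1 (isochoric): W = 0 (constant volume).
After step 1: P = 247.8 kPa (V unchanged).
Step 2 (adiabatic): W = (P₁V₁ − P₂V₂)/(γ−1) = (5972 − 8759)/0.4 = -6968 J.
W_total = 0 − 6968 = -6968 J.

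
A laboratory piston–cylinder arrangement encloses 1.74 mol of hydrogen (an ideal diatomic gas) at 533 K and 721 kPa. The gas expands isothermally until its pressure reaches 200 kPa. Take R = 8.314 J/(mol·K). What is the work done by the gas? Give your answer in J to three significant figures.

Isothermal process: W = nRT ln(V₂/V₁) = nRT ln(P₁/P₂).
W = (1.74)(8.314)(533) × ln(721/200)
  = 7711 × ln(3.605) = 7711 × 1.282
W_by_gas = 9887 J.

W ≈ 9890 J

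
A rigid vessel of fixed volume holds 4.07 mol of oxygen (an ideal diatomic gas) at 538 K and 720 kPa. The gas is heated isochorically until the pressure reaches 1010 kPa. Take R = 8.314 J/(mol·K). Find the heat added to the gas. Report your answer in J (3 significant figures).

Constant volume ⇒ W = 0, so Q = ΔU = nCᵥΔT with Cᵥ = 5R/2 = 20.79 J/(mol·K).
At constant V, T₂/T₁ = P₂/P₁ ⇒ ΔT = T₁(P₂/P₁ − 1) = 538·(1010/720 − 1) = 216.7 K.
ΔU = (4.07)(20.79)(216.7) = 18331 J.

Q ≈ 18300 J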